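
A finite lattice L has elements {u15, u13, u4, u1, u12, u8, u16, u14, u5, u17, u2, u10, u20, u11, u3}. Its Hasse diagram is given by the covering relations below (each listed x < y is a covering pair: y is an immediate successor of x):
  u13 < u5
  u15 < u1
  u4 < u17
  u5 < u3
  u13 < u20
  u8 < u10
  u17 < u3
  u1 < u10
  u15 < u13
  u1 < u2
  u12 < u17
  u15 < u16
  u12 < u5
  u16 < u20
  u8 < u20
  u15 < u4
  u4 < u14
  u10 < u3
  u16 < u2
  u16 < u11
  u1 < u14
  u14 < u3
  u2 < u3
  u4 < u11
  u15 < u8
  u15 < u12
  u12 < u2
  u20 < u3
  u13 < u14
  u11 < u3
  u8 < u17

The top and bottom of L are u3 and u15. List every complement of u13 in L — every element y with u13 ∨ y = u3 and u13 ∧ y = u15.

Need y with u13 ∨ y = u3 and u13 ∧ y = u15.
Checking each element gives: u10, u11, u17, u2.

u10, u11, u17, u2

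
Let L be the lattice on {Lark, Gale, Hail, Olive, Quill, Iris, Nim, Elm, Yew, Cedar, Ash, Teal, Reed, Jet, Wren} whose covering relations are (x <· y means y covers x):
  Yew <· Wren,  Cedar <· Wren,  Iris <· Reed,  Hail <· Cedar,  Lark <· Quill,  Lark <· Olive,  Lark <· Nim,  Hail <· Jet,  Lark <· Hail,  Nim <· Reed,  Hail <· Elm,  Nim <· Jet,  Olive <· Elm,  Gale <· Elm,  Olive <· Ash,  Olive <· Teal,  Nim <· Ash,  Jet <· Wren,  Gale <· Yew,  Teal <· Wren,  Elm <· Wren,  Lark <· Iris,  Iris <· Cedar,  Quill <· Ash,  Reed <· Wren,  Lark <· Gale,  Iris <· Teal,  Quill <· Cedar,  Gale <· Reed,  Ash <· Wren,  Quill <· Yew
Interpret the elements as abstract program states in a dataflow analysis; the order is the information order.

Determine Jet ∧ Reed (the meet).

Nim

Common lower bounds of {Jet, Reed}: Lark, Nim.
The greatest among these is Nim.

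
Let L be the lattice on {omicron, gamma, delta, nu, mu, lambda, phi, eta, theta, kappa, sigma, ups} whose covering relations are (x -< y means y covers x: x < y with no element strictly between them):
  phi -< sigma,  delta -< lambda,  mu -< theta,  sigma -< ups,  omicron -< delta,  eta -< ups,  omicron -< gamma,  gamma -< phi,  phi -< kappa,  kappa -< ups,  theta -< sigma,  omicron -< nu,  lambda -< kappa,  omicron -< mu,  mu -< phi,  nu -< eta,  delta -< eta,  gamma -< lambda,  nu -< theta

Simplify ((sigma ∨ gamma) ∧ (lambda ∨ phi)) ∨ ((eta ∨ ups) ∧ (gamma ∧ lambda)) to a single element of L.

sigma ∨ gamma = sigma
lambda ∨ phi = kappa
sigma ∧ kappa = phi
eta ∨ ups = ups
gamma ∧ lambda = gamma
ups ∧ gamma = gamma
phi ∨ gamma = phi

phi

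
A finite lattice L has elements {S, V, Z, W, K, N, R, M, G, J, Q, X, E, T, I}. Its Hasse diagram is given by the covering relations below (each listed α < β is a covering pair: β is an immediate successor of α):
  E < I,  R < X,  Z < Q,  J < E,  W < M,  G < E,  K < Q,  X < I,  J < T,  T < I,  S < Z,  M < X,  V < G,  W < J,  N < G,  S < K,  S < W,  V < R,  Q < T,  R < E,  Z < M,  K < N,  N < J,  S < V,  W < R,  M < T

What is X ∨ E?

I

Common upper bounds of {X, E}: I.
The least among these is I.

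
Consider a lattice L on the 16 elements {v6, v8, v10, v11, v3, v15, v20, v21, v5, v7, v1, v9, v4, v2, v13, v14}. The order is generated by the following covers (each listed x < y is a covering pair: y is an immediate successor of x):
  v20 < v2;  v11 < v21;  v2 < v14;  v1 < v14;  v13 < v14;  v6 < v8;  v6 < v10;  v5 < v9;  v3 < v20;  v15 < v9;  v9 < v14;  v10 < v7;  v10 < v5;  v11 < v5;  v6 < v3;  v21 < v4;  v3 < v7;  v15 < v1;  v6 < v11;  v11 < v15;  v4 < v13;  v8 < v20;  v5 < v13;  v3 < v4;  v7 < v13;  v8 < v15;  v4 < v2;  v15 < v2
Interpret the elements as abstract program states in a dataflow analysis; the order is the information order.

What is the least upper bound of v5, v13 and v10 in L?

v13

Common upper bounds of {v5, v13, v10}: v13, v14.
The least among these is v13.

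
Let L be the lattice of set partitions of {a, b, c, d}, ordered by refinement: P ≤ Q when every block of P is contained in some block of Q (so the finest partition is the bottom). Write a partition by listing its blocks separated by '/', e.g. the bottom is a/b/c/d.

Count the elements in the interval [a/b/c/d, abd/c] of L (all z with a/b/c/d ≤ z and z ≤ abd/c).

The interval [a/b/c/d, abd/c] = {a/b/c/d, a/bd/c, ab/c/d, abd/c, ad/b/c}, which has 5 elements.

5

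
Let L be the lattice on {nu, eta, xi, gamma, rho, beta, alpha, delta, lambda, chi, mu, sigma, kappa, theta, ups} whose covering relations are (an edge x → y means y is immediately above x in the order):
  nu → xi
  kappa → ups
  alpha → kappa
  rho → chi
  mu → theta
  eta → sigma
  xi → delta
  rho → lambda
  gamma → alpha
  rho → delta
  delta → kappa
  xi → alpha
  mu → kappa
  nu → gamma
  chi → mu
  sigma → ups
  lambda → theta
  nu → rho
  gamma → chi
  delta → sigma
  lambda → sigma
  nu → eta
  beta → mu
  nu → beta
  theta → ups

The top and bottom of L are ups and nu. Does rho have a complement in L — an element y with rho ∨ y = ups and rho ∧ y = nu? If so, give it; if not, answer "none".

For every candidate y, either rho ∨ y ≠ ups or rho ∧ y ≠ nu; no complement exists.

none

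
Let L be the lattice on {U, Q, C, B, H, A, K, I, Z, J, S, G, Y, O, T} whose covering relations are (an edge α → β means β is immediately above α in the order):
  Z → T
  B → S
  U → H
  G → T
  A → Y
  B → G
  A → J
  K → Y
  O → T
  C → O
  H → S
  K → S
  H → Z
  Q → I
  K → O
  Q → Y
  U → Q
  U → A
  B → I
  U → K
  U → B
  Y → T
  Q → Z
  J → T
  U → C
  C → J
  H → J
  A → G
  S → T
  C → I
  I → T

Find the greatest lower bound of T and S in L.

Common lower bounds of {T, S}: B, H, K, S, U.
The greatest among these is S.

S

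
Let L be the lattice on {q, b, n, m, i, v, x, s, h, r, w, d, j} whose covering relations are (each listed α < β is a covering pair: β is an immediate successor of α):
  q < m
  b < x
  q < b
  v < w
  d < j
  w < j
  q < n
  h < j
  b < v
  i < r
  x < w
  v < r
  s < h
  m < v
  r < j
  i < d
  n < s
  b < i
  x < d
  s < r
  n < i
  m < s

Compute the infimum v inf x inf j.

b

Common lower bounds of {v, x, j}: b, q.
The greatest among these is b.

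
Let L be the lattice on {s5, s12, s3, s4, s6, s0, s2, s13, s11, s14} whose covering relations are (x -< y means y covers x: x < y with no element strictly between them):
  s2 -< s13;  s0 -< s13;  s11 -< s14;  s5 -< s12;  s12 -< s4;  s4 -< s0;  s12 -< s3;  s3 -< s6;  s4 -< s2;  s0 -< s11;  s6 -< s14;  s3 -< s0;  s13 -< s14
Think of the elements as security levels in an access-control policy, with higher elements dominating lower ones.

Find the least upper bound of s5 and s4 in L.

s4

Common upper bounds of {s5, s4}: s0, s11, s13, s14, s2, s4.
The least among these is s4.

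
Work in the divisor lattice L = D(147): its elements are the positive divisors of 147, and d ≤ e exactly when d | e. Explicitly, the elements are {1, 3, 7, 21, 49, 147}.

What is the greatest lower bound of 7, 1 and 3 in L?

In the divisibility order, the meet is the greatest common divisor: gcd(7, 1, 3) = 1.

1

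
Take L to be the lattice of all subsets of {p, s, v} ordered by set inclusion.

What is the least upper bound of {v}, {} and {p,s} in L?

{p,s,v}

Common upper bounds of {{v}, {}, {p,s}}: {p,s,v}.
The least among these is {p,s,v}.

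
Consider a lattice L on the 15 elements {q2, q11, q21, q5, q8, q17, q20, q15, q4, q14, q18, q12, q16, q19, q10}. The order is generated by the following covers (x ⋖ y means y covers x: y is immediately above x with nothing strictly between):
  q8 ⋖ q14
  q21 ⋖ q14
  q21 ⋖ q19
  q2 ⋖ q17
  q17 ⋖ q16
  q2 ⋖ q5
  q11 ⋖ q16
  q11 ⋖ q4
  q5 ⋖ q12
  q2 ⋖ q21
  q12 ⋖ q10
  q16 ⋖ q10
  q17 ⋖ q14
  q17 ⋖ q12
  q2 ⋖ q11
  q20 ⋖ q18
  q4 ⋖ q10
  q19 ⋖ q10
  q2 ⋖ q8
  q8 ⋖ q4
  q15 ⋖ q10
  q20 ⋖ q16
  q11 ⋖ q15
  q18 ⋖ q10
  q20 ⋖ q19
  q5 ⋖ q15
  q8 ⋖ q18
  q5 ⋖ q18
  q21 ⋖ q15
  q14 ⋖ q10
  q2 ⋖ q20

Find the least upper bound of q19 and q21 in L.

Common upper bounds of {q19, q21}: q10, q19.
The least among these is q19.

q19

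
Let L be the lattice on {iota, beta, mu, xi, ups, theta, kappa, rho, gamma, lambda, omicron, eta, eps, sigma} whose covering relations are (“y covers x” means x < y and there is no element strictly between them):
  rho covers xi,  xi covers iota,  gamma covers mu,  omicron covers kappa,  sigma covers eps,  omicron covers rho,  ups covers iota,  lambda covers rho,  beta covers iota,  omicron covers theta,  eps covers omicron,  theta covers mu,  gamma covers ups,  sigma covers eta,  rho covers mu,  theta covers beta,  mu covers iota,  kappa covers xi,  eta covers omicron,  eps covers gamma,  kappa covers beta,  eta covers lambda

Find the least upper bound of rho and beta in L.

omicron

Common upper bounds of {rho, beta}: eps, eta, omicron, sigma.
The least among these is omicron.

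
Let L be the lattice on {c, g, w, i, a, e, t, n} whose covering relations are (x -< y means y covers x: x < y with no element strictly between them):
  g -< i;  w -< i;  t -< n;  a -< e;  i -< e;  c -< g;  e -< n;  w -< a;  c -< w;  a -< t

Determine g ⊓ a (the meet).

c

Common lower bounds of {g, a}: c.
The greatest among these is c.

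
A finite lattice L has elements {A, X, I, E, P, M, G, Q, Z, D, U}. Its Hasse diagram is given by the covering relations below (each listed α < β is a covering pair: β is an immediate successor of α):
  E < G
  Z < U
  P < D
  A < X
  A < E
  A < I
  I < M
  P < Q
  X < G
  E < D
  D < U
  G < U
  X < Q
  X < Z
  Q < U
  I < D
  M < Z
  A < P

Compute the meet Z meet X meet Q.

X

Common lower bounds of {Z, X, Q}: A, X.
The greatest among these is X.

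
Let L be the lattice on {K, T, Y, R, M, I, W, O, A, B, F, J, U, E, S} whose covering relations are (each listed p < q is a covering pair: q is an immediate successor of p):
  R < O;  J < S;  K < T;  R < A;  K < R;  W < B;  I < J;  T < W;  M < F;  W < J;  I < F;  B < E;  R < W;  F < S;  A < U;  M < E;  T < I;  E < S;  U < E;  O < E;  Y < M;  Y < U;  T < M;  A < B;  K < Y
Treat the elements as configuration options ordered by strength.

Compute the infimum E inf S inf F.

Common lower bounds of {E, S, F}: K, M, T, Y.
The greatest among these is M.

M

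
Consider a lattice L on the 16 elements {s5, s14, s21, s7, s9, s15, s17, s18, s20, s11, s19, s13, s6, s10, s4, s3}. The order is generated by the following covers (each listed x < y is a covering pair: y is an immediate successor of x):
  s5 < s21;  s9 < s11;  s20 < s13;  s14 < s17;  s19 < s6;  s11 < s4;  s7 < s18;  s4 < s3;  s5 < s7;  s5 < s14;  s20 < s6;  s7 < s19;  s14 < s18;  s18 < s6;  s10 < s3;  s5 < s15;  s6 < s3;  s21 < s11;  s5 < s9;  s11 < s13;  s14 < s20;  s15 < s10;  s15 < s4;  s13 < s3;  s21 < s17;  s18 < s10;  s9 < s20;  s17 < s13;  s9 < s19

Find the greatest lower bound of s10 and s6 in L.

s18

Common lower bounds of {s10, s6}: s14, s18, s5, s7.
The greatest among these is s18.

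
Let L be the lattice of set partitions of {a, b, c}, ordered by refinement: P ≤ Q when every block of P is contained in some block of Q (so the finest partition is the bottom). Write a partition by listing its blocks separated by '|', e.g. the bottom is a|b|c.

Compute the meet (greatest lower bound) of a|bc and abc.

Common lower bounds of {a|bc, abc}: a|bc, a|b|c.
The greatest among these is a|bc.

a|bc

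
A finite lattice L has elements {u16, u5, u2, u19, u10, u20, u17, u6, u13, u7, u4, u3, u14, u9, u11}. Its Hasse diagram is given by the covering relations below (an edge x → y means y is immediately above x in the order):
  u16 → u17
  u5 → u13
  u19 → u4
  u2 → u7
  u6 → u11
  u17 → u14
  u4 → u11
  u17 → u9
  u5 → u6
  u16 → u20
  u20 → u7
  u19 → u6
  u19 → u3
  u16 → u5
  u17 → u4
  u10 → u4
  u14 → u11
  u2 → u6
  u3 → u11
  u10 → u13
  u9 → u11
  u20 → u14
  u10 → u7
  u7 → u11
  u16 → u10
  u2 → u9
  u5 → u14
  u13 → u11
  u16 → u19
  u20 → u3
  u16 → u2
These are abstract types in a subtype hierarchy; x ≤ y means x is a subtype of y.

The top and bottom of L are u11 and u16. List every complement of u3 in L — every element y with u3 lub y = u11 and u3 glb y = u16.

Need y with u3 ∨ y = u11 and u3 ∧ y = u16.
Checking each element gives: u10, u13, u17, u2, u5, u9.

u10, u13, u17, u2, u5, u9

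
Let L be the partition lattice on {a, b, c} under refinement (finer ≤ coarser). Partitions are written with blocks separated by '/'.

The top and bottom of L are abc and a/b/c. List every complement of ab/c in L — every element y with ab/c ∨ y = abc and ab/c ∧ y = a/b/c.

a/bc, ac/b

Need y with ab/c ∨ y = abc and ab/c ∧ y = a/b/c.
Checking each element gives: a/bc, ac/b.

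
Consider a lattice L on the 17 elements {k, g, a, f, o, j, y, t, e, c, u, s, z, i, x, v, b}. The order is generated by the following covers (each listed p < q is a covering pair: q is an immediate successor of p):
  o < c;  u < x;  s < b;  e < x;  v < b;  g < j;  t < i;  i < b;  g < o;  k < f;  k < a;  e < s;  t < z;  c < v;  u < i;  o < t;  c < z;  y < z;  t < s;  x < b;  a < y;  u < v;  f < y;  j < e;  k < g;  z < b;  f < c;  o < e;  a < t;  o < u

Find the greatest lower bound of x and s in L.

Common lower bounds of {x, s}: e, g, j, k, o.
The greatest among these is e.

e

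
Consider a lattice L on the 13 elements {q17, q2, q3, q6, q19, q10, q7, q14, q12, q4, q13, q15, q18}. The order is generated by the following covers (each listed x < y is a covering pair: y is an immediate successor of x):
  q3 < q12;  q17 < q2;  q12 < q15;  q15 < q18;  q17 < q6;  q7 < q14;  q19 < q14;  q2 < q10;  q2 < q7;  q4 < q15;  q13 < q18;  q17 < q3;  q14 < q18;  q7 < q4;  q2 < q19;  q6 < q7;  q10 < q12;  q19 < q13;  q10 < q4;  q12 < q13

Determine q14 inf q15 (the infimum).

Common lower bounds of {q14, q15}: q17, q2, q6, q7.
The greatest among these is q7.

q7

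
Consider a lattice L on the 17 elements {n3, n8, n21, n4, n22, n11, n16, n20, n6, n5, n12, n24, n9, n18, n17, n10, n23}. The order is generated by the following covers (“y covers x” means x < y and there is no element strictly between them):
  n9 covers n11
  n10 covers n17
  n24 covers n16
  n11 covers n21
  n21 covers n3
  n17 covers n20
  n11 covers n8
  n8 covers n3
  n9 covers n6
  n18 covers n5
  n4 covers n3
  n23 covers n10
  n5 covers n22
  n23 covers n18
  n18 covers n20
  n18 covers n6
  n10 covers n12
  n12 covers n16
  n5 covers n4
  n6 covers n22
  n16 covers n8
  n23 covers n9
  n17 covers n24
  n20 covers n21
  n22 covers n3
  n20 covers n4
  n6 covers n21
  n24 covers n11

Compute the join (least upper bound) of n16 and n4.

n17

Common upper bounds of {n16, n4}: n10, n17, n23.
The least among these is n17.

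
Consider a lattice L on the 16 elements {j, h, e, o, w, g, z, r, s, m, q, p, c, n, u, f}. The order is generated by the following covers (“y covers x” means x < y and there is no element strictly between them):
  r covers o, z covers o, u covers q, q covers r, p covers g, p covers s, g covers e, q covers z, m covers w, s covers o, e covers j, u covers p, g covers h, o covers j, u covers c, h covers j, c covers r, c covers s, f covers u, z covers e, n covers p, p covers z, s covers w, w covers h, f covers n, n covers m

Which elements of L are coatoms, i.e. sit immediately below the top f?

The coatoms are exactly the elements covered by f: n, u.

n, u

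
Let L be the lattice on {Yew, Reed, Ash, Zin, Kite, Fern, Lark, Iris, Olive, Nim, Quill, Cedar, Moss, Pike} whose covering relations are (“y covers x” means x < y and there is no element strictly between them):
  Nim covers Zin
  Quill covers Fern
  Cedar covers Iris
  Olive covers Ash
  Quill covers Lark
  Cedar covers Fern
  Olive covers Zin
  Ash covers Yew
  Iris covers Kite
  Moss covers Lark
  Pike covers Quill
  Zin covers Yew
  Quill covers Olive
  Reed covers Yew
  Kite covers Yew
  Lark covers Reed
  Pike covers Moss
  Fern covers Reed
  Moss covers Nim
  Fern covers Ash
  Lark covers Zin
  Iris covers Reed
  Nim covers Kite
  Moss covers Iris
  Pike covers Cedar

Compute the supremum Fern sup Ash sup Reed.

Fern

Common upper bounds of {Fern, Ash, Reed}: Cedar, Fern, Pike, Quill.
The least among these is Fern.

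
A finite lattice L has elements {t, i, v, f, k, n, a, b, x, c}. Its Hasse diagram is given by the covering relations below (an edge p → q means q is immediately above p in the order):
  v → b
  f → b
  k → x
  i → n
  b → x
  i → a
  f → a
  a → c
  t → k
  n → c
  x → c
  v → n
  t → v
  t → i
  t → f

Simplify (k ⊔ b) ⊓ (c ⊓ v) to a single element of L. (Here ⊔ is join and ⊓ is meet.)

v

k ∨ b = x
c ∧ v = v
x ∧ v = v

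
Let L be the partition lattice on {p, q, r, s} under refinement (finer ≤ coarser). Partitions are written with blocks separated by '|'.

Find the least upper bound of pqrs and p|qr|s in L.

Common upper bounds of {pqrs, p|qr|s}: pqrs.
The least among these is pqrs.

pqrs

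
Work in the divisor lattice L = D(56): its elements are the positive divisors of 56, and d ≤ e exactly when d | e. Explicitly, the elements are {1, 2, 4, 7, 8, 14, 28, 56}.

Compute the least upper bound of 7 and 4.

In the divisibility order, the join is the least common multiple: lcm(7, 4) = 28.

28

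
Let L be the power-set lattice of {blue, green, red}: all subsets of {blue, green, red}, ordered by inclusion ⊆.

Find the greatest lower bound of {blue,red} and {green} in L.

Under ⊆, meet is intersection: {blue,red} ∩ {green} = {}.

{}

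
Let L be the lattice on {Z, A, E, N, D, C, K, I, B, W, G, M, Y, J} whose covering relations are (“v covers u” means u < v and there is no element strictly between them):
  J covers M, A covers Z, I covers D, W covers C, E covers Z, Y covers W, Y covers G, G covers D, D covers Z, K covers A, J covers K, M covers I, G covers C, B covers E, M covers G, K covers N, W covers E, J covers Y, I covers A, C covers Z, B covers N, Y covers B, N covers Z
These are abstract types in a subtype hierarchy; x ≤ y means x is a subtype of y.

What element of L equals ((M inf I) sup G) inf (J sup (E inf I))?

M

M ∧ I = I
I ∨ G = M
E ∧ I = Z
J ∨ Z = J
M ∧ J = M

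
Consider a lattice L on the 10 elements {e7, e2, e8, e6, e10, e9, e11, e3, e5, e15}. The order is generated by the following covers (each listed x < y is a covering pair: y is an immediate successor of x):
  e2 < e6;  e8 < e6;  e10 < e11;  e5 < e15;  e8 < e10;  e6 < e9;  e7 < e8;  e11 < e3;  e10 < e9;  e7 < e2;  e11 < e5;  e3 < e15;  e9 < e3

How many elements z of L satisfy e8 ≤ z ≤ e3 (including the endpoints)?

The interval [e8, e3] = {e10, e11, e3, e6, e8, e9}, which has 6 elements.

6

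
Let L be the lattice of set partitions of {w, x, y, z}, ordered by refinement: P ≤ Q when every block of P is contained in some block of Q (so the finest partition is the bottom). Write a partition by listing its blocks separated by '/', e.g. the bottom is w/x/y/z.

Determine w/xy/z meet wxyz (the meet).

The meet (common refinement) of w/xy/z and wxyz intersects blocks pairwise, giving w/xy/z.

w/xy/z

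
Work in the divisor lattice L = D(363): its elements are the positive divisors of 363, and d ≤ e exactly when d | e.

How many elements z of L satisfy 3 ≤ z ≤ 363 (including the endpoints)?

The interval [3, 363] = {3, 33, 363}, which has 3 elements.

3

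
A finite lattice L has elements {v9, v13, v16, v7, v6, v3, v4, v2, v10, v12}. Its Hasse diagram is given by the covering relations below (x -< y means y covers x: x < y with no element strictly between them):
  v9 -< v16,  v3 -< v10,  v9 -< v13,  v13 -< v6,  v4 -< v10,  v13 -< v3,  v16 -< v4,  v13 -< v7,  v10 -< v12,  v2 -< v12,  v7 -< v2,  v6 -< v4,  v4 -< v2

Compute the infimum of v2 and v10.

v4

Common lower bounds of {v2, v10}: v13, v16, v4, v6, v9.
The greatest among these is v4.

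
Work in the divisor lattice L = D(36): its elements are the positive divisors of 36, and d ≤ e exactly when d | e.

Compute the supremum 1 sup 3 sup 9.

9

Common upper bounds of {1, 3, 9}: 18, 36, 9.
The least among these is 9.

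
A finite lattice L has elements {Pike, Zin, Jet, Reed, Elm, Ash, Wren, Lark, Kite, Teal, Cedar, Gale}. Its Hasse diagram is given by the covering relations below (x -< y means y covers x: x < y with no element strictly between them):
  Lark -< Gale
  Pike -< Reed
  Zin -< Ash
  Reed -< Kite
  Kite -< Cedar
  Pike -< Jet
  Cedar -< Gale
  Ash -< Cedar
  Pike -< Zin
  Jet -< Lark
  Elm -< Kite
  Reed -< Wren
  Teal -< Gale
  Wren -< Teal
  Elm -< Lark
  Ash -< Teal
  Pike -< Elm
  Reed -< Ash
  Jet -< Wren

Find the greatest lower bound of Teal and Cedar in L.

Common lower bounds of {Teal, Cedar}: Ash, Pike, Reed, Zin.
The greatest among these is Ash.

Ash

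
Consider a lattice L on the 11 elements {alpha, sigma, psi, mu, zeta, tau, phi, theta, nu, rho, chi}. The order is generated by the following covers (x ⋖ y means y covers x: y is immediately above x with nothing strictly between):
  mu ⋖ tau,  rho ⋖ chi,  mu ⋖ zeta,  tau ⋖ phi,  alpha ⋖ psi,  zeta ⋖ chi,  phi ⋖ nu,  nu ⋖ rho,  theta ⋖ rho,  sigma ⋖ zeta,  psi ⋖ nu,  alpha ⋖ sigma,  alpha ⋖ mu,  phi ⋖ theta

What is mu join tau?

tau

Common upper bounds of {mu, tau}: chi, nu, phi, rho, tau, theta.
The least among these is tau.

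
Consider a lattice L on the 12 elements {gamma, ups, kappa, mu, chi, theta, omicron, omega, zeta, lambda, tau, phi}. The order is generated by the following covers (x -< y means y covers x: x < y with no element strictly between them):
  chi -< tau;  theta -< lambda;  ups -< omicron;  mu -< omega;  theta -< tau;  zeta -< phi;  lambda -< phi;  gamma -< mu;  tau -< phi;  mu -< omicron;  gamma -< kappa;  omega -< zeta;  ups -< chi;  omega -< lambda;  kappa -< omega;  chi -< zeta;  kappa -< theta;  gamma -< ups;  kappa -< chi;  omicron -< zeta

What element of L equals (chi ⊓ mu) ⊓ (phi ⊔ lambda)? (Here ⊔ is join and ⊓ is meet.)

chi ∧ mu = gamma
phi ∨ lambda = phi
gamma ∧ phi = gamma

gamma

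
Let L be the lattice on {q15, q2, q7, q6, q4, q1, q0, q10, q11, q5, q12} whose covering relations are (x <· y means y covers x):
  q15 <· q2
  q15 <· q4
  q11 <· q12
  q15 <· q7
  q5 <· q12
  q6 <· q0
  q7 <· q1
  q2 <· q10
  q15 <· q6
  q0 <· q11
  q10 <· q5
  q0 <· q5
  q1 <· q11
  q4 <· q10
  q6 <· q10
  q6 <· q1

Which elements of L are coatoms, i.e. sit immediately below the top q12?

The coatoms are exactly the elements covered by q12: q11, q5.

q11, q5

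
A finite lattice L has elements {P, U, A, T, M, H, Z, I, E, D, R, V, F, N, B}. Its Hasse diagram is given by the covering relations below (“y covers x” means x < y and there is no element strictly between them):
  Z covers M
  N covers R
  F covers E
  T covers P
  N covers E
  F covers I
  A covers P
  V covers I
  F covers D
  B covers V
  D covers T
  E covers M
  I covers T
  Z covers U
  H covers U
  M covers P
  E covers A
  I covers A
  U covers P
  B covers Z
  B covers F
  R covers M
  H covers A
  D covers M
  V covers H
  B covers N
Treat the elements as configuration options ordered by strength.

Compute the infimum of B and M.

M

Common lower bounds of {B, M}: M, P.
The greatest among these is M.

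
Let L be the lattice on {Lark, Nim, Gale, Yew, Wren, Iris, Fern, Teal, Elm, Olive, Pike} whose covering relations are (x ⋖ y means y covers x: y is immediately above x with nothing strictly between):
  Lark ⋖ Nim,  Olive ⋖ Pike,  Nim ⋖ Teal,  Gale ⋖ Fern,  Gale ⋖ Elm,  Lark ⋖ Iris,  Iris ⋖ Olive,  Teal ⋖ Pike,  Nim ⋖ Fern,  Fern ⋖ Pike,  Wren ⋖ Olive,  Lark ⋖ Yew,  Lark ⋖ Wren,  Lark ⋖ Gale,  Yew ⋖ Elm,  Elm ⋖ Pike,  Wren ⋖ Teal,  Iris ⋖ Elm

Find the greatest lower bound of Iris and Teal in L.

Common lower bounds of {Iris, Teal}: Lark.
The greatest among these is Lark.

Lark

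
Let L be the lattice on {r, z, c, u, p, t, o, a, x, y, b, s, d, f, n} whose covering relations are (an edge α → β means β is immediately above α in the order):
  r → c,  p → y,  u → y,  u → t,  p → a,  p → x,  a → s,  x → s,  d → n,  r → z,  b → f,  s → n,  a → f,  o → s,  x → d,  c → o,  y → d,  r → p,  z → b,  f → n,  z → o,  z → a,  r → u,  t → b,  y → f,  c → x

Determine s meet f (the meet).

a

Common lower bounds of {s, f}: a, p, r, z.
The greatest among these is a.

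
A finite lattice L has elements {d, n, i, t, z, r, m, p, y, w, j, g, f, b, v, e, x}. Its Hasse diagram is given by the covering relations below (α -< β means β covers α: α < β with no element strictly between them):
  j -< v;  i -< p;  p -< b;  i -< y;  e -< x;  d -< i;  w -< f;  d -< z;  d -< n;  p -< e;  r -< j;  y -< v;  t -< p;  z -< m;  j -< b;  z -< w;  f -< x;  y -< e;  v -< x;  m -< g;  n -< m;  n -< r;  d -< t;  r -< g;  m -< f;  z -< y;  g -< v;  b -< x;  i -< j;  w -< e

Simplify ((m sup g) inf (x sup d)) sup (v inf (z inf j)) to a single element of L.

g

m ∨ g = g
x ∨ d = x
g ∧ x = g
z ∧ j = d
v ∧ d = d
g ∨ d = g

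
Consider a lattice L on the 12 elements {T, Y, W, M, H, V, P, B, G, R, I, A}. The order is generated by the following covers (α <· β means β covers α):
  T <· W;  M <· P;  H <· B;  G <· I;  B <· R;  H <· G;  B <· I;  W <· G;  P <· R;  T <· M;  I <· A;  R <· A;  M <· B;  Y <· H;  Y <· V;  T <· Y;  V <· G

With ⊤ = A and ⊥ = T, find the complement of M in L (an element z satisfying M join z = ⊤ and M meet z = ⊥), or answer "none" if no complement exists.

none

For every candidate z, either M ∨ z ≠ A or M ∧ z ≠ T; no complement exists.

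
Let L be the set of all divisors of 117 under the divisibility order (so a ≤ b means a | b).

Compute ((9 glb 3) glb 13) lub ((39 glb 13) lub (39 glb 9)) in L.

39

9 ∧ 3 = 3
3 ∧ 13 = 1
39 ∧ 13 = 13
39 ∧ 9 = 3
13 ∨ 3 = 39
1 ∨ 39 = 39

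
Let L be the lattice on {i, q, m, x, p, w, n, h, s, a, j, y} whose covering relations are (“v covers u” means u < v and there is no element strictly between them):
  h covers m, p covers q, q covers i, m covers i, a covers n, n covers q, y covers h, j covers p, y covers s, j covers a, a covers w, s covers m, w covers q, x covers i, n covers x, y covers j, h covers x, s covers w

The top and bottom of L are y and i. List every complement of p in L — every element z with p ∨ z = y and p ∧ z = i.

Need z with p ∨ z = y and p ∧ z = i.
Checking each element gives: h, m.

h, m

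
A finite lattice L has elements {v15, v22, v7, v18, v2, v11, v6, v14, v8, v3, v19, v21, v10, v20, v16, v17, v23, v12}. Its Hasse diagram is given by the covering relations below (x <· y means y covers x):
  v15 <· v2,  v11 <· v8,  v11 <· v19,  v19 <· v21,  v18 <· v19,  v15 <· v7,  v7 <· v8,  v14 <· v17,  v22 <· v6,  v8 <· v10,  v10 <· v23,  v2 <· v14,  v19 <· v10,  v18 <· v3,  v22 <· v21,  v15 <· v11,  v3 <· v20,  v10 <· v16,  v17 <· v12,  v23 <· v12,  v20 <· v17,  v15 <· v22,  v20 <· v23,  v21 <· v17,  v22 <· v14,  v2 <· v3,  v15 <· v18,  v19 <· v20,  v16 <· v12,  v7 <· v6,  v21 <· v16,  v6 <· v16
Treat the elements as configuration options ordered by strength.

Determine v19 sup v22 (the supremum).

v21

Common upper bounds of {v19, v22}: v12, v16, v17, v21.
The least among these is v21.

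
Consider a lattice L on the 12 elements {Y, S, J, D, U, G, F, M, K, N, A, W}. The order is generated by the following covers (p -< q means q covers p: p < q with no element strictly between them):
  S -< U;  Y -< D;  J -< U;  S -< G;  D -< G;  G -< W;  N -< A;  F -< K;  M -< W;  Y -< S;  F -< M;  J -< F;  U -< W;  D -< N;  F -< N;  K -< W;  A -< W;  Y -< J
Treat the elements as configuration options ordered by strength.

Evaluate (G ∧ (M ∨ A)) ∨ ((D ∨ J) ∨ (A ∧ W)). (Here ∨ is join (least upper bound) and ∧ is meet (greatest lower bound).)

W

M ∨ A = W
G ∧ W = G
D ∨ J = N
A ∧ W = A
N ∨ A = A
G ∨ A = W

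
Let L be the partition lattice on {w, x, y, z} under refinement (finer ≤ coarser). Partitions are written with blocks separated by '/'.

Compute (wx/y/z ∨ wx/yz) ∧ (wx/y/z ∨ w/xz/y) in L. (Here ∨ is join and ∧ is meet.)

wx/y/z ∨ wx/yz = wx/yz
wx/y/z ∨ w/xz/y = wxz/y
wx/yz ∧ wxz/y = wx/y/z

wx/y/z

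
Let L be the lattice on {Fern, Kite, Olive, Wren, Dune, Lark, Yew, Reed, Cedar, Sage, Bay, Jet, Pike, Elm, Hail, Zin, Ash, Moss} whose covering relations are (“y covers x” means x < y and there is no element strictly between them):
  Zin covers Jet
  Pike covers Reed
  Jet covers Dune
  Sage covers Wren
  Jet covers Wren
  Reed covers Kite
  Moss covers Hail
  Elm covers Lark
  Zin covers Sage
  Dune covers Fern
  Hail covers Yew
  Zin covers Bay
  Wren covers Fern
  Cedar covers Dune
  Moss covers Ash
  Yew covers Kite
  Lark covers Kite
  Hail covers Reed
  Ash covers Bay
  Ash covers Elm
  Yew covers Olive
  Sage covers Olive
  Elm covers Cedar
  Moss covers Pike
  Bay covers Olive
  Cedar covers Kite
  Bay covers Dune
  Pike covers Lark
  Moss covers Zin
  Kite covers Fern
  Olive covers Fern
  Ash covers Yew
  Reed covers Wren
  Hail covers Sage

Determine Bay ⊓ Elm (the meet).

Dune

Common lower bounds of {Bay, Elm}: Dune, Fern.
The greatest among these is Dune.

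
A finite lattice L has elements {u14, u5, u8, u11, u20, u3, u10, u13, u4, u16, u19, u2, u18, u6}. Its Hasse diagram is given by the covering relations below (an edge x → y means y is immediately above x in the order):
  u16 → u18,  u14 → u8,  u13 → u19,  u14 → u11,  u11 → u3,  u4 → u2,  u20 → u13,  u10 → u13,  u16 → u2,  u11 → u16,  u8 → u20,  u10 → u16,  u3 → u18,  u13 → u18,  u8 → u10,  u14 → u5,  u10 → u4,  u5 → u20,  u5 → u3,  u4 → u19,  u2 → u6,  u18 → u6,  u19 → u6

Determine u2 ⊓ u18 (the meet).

u16

Common lower bounds of {u2, u18}: u10, u11, u14, u16, u8.
The greatest among these is u16.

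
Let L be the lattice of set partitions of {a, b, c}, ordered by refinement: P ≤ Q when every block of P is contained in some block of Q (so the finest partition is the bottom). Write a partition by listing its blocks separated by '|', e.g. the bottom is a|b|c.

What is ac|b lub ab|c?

Common upper bounds of {ac|b, ab|c}: abc.
The least among these is abc.

abc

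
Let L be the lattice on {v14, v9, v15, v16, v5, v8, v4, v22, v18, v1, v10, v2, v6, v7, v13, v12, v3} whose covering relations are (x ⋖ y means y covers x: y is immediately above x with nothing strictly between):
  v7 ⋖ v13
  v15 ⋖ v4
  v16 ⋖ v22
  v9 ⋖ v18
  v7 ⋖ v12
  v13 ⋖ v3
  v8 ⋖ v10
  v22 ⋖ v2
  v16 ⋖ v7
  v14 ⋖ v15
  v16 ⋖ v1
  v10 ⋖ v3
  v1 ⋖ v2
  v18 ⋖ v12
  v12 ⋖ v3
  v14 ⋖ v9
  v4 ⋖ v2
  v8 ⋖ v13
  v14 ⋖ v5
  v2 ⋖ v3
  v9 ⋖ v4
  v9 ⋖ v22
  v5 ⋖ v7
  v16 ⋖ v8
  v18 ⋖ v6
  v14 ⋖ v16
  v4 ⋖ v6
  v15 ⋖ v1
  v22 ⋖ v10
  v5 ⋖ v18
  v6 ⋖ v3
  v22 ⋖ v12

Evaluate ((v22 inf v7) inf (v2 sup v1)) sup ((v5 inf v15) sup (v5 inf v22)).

v16

v22 ∧ v7 = v16
v2 ∨ v1 = v2
v16 ∧ v2 = v16
v5 ∧ v15 = v14
v5 ∧ v22 = v14
v14 ∨ v14 = v14
v16 ∨ v14 = v16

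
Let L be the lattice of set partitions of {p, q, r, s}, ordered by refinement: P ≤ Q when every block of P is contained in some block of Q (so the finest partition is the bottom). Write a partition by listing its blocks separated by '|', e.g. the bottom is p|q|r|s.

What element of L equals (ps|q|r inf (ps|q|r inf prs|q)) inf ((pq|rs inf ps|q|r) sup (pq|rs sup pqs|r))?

ps|q|r ∧ prs|q = ps|q|r
ps|q|r ∧ ps|q|r = ps|q|r
pq|rs ∧ ps|q|r = p|q|r|s
pq|rs ∨ pqs|r = pqrs
p|q|r|s ∨ pqrs = pqrs
ps|q|r ∧ pqrs = ps|q|r

ps|q|r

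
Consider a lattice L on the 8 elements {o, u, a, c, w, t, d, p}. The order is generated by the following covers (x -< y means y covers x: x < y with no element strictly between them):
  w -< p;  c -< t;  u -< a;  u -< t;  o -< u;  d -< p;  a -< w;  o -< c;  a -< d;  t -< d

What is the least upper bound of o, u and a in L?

Common upper bounds of {o, u, a}: a, d, p, w.
The least among these is a.

a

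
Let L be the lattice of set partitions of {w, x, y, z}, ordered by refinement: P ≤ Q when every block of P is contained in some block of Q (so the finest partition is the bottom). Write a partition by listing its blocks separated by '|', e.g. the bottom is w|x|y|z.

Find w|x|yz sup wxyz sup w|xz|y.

wxyz

The join of w|x|yz, wxyz, w|xz|y merges any blocks that overlap across the partitions, giving wxyz.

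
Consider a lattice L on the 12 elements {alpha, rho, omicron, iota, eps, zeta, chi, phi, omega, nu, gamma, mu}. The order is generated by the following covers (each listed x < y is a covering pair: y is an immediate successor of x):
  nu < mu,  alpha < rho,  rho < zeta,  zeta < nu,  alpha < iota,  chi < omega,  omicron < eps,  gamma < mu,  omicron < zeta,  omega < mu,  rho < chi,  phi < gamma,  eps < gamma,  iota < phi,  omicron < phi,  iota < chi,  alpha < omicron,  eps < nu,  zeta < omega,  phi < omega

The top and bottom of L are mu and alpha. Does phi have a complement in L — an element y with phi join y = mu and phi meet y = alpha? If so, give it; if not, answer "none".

For every candidate y, either phi ∨ y ≠ mu or phi ∧ y ≠ alpha; no complement exists.

none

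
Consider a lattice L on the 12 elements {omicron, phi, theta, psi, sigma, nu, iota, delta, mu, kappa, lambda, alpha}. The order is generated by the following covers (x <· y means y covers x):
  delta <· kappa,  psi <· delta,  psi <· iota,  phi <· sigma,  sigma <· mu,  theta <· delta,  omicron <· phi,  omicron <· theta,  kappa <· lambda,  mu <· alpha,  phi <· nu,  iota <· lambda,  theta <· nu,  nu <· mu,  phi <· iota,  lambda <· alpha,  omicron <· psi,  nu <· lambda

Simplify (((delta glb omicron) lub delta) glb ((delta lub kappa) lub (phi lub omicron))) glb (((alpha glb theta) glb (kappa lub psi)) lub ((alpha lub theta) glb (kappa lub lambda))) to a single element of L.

delta ∧ omicron = omicron
omicron ∨ delta = delta
delta ∨ kappa = kappa
phi ∨ omicron = phi
kappa ∨ phi = lambda
delta ∧ lambda = delta
alpha ∧ theta = theta
kappa ∨ psi = kappa
theta ∧ kappa = theta
alpha ∨ theta = alpha
kappa ∨ lambda = lambda
alpha ∧ lambda = lambda
theta ∨ lambda = lambda
delta ∧ lambda = delta

delta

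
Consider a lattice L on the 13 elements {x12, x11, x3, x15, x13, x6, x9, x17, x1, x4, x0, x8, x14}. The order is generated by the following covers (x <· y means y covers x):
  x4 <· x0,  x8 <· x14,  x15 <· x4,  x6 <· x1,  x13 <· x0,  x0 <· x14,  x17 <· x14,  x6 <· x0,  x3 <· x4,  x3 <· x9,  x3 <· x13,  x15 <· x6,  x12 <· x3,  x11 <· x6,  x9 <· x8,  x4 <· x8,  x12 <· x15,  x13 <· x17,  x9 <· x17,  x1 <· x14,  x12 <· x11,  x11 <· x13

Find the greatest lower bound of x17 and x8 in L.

Common lower bounds of {x17, x8}: x12, x3, x9.
The greatest among these is x9.

x9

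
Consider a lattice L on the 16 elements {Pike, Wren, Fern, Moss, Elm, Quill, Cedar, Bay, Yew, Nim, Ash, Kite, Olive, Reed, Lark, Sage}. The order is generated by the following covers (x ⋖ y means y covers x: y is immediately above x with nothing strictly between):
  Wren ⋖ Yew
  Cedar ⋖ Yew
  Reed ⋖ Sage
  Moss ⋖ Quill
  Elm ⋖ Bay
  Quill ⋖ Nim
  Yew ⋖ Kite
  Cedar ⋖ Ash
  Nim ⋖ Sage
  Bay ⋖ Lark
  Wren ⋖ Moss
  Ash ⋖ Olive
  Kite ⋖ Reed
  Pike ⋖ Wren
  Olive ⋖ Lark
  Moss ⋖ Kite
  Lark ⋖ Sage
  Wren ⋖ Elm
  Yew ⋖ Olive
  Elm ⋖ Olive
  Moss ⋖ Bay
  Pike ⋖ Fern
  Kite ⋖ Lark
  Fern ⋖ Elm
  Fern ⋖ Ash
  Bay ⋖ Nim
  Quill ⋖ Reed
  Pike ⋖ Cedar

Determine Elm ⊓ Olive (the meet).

Common lower bounds of {Elm, Olive}: Elm, Fern, Pike, Wren.
The greatest among these is Elm.

Elm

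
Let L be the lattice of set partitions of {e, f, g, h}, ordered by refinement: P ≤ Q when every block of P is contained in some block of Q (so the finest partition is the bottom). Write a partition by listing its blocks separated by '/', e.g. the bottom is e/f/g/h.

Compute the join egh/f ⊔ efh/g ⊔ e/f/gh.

efgh

Common upper bounds of {egh/f, efh/g, e/f/gh}: efgh.
The least among these is efgh.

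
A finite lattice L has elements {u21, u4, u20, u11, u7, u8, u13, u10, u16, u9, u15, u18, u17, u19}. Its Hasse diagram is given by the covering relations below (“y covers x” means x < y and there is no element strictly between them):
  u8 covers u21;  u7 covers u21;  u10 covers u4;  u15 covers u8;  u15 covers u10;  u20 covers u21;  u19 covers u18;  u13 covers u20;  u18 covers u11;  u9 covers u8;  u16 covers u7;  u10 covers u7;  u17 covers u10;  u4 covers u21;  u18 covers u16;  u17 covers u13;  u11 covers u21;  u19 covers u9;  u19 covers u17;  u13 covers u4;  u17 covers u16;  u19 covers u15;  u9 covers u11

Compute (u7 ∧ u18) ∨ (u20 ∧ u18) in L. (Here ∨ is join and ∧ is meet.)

u7

u7 ∧ u18 = u7
u20 ∧ u18 = u21
u7 ∨ u21 = u7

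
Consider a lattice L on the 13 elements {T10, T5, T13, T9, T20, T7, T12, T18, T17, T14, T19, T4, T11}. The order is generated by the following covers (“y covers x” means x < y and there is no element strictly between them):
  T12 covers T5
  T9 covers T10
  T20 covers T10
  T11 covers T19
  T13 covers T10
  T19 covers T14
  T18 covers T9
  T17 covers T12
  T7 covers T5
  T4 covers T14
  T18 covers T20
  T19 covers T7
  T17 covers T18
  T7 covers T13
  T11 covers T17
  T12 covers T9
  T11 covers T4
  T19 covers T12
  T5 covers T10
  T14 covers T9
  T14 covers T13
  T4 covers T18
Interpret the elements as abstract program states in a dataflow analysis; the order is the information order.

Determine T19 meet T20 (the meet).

Common lower bounds of {T19, T20}: T10.
The greatest among these is T10.

T10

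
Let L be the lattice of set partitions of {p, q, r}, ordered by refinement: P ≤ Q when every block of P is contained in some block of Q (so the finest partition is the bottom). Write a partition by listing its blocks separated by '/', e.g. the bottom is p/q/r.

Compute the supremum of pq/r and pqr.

Common upper bounds of {pq/r, pqr}: pqr.
The least among these is pqr.

pqr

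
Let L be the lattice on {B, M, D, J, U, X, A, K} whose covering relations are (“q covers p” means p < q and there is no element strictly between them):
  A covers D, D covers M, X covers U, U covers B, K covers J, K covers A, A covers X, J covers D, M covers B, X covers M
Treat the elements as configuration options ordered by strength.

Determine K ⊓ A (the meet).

Common lower bounds of {K, A}: A, B, D, M, U, X.
The greatest among these is A.

A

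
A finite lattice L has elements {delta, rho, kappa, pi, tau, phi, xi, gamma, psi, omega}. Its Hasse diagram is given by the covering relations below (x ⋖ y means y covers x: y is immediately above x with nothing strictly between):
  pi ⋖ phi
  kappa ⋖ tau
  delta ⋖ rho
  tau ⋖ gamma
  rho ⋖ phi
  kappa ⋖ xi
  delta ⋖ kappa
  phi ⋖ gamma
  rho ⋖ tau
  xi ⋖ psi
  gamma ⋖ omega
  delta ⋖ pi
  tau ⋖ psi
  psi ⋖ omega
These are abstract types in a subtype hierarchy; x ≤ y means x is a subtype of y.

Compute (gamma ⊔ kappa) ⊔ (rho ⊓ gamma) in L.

gamma ∨ kappa = gamma
rho ∧ gamma = rho
gamma ∨ rho = gamma

gamma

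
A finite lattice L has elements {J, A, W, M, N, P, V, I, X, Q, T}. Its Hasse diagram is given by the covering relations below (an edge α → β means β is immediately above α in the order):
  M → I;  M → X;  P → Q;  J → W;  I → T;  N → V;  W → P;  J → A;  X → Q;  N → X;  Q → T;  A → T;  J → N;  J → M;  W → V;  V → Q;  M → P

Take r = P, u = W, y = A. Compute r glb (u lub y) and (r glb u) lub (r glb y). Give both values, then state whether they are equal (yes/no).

P; W; no

u lub y = T, so r glb (u lub y) = P glb T = P.
r glb u = W and r glb y = J, so (r glb u) lub (r glb y) = W lub J = W.
Equal: no.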